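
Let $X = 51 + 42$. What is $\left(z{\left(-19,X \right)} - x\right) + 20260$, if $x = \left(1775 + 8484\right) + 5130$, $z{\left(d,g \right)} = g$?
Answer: $4964$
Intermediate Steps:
$X = 93$
$x = 15389$ ($x = 10259 + 5130 = 15389$)
$\left(z{\left(-19,X \right)} - x\right) + 20260 = \left(93 - 15389\right) + 20260 = -15296 + 20260 = 4964$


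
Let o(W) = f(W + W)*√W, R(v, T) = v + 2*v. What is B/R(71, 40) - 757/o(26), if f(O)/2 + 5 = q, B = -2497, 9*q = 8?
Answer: -2497/213 + 6813*√26/1924 ≈ 6.3329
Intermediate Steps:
q = 8/9 (q = (⅑)*8 = 8/9 ≈ 0.88889)
f(O) = -74/9 (f(O) = -10 + 2*(8/9) = -10 + 16/9 = -74/9)
R(v, T) = 3*v
o(W) = -74*√W/9
B/R(71, 40) - 757/o(26) = -2497/(3*71) - 757*(-9*√26/1924) = -2497/213 - (-6813)*√26/1924 = -2497*1/213 + 6813*√26/1924 = -2497/213 + 6813*√26/1924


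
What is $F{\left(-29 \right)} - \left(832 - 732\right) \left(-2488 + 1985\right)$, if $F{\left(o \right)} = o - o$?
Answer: $50300$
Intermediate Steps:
$F{\left(o \right)} = 0$
$F{\left(-29 \right)} - \left(832 - 732\right) \left(-2488 + 1985\right) = 0 - \left(832 - 732\right) \left(-2488 + 1985\right) = 0 - 100 \left(-503\right) = 0 - -50300 = 0 + 50300 = 50300$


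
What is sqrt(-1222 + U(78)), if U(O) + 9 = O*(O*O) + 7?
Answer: 12*sqrt(3287) ≈ 687.99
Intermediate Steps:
U(O) = -2 + O**3 (U(O) = -9 + (O*(O*O) + 7) = -9 + (O*O**2 + 7) = -9 + (O**3 + 7) = -9 + (7 + O**3) = -2 + O**3)
sqrt(-1222 + U(78)) = sqrt(-1222 + (-2 + 78**3)) = sqrt(-1222 + (-2 + 474552)) = sqrt(-1222 + 474550) = sqrt(473328) = 12*sqrt(3287)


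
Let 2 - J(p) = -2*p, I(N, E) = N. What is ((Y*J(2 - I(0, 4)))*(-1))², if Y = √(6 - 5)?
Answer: 36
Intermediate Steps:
J(p) = 2 + 2*p (J(p) = 2 - (-2)*p = 2 + 2*p)
Y = 1 (Y = √1 = 1)
((Y*J(2 - I(0, 4)))*(-1))² = ((1*(2 + 2*(2 - 1*0)))*(-1))² = ((1*(2 + 2*(2 + 0)))*(-1))² = ((1*(2 + 2*2))*(-1))² = ((1*(2 + 4))*(-1))² = ((1*6)*(-1))² = (6*(-1))² = (-6)² = 36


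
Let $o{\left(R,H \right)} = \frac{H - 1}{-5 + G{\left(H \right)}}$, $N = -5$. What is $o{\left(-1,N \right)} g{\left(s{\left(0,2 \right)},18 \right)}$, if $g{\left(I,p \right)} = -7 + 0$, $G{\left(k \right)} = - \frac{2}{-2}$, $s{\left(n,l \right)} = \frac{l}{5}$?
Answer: $- \frac{21}{2} \approx -10.5$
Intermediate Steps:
$s{\left(n,l \right)} = \frac{l}{5}$ ($s{\left(n,l \right)} = l \frac{1}{5} = \frac{l}{5}$)
$G{\left(k \right)} = 1$ ($G{\left(k \right)} = \left(-2\right) \left(- \frac{1}{2}\right) = 1$)
$g{\left(I,p \right)} = -7$
$o{\left(R,H \right)} = \frac{1}{4} - \frac{H}{4}$ ($o{\left(R,H \right)} = \frac{H - 1}{-5 + 1} = \frac{-1 + H}{-4} = \left(-1 + H\right) \left(- \frac{1}{4}\right) = \frac{1}{4} - \frac{H}{4}$)
$o{\left(-1,N \right)} g{\left(s{\left(0,2 \right)},18 \right)} = \left(\frac{1}{4} - - \frac{5}{4}\right) \left(-7\right) = \left(\frac{1}{4} + \frac{5}{4}\right) \left(-7\right) = \frac{3}{2} \left(-7\right) = - \frac{21}{2}$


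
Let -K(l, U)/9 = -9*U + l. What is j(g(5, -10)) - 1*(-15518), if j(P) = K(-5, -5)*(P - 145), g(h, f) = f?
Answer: 71318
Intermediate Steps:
K(l, U) = -9*l + 81*U (K(l, U) = -9*(-9*U + l) = -9*(l - 9*U) = -9*l + 81*U)
j(P) = 52200 - 360*P (j(P) = (-9*(-5) + 81*(-5))*(P - 145) = (45 - 405)*(-145 + P) = -360*(-145 + P) = 52200 - 360*P)
j(g(5, -10)) - 1*(-15518) = (52200 - 360*(-10)) - 1*(-15518) = (52200 + 3600) + 15518 = 55800 + 15518 = 71318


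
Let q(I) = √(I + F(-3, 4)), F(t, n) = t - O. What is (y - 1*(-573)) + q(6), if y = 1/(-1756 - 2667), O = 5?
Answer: 2534378/4423 + I*√2 ≈ 573.0 + 1.4142*I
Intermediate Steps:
F(t, n) = -5 + t (F(t, n) = t - 1*5 = t - 5 = -5 + t)
q(I) = √(-8 + I) (q(I) = √(I + (-5 - 3)) = √(I - 8) = √(-8 + I))
y = -1/4423 (y = 1/(-4423) = -1/4423 ≈ -0.00022609)
(y - 1*(-573)) + q(6) = (-1/4423 - 1*(-573)) + √(-8 + 6) = (-1/4423 + 573) + √(-2) = 2534378/4423 + I*√2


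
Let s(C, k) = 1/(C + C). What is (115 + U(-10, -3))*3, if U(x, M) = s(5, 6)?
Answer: 3453/10 ≈ 345.30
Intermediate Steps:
s(C, k) = 1/(2*C)
U(x, M) = ⅒ (U(x, M) = (½)/5 = (½)*(⅕) = ⅒)
(115 + U(-10, -3))*3 = (115 + ⅒)*3 = (1151/10)*3 = 3453/10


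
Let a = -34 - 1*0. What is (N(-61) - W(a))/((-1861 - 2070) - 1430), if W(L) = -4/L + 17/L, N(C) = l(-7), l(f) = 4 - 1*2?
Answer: -27/60758 ≈ -0.00044439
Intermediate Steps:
l(f) = 2 (l(f) = 4 - 2 = 2)
a = -34 (a = -34 + 0 = -34)
N(C) = 2
W(L) = 13/L
(N(-61) - W(a))/((-1861 - 2070) - 1430) = (2 - 13/(-34))/((-1861 - 2070) - 1430) = (2 - 13*(-1)/34)/(-3931 - 1430) = (2 - 1*(-13/34))/(-5361) = (2 + 13/34)*(-1/5361) = (81/34)*(-1/5361) = -27/60758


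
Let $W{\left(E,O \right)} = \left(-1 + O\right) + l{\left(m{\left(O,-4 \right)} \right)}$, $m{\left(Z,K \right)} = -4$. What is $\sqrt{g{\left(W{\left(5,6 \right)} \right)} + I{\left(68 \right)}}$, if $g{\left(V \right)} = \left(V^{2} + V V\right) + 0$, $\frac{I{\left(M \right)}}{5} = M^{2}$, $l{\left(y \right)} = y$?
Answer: $\sqrt{23122} \approx 152.06$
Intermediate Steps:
$I{\left(M \right)} = 5 M^{2}$
$W{\left(E,O \right)} = -5 + O$ ($W{\left(E,O \right)} = \left(-1 + O\right) - 4 = -5 + O$)
$g{\left(V \right)} = 2 V^{2}$ ($g{\left(V \right)} = \left(V^{2} + V^{2}\right) + 0 = 2 V^{2} + 0 = 2 V^{2}$)
$\sqrt{g{\left(W{\left(5,6 \right)} \right)} + I{\left(68 \right)}} = \sqrt{2 \left(-5 + 6\right)^{2} + 5 \cdot 68^{2}} = \sqrt{2 \cdot 1^{2} + 5 \cdot 4624} = \sqrt{2 \cdot 1 + 23120} = \sqrt{2 + 23120} = \sqrt{23122}$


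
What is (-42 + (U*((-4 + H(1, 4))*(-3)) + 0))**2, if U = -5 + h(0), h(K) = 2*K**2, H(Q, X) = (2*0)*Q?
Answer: 10404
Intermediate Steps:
H(Q, X) = 0 (H(Q, X) = 0*Q = 0)
U = -5 (U = -5 + 2*0**2 = -5 + 2*0 = -5 + 0 = -5)
(-42 + (U*((-4 + H(1, 4))*(-3)) + 0))**2 = (-42 + (-5*(-4 + 0)*(-3) + 0))**2 = (-42 + (-(-20)*(-3) + 0))**2 = (-42 + (-5*12 + 0))**2 = (-42 + (-60 + 0))**2 = (-42 - 60)**2 = (-102)**2 = 10404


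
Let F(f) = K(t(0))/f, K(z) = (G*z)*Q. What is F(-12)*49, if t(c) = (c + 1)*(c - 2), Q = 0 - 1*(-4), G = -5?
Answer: -490/3 ≈ -163.33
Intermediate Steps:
Q = 4 (Q = 0 + 4 = 4)
t(c) = (1 + c)*(-2 + c)
K(z) = -20*z (K(z) = -5*z*4 = -20*z)
F(f) = 40/f (F(f) = (-20*(-2 + 0**2 - 1*0))/f = (-20*(-2 + 0 + 0))/f = (-20*(-2))/f = 40/f)
F(-12)*49 = (40/(-12))*49 = (40*(-1/12))*49 = -10/3*49 = -490/3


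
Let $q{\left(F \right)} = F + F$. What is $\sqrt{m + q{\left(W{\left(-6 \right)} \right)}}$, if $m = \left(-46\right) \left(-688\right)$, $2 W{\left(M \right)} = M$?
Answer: $\sqrt{31642} \approx 177.88$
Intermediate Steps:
$W{\left(M \right)} = \frac{M}{2}$
$m = 31648$
$q{\left(F \right)} = 2 F$
$\sqrt{m + q{\left(W{\left(-6 \right)} \right)}} = \sqrt{31648 + 2 \cdot \frac{1}{2} \left(-6\right)} = \sqrt{31648 + 2 \left(-3\right)} = \sqrt{31648 - 6} = \sqrt{31642}$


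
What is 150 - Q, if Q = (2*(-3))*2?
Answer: 162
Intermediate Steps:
Q = -12 (Q = -6*2 = -12)
150 - Q = 150 - 1*(-12) = 150 + 12 = 162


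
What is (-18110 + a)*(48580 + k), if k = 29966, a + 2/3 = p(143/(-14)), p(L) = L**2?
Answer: -138603907975/98 ≈ -1.4143e+9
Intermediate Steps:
a = 60955/588 (a = -2/3 + (143/(-14))**2 = -2/3 + (143*(-1/14))**2 = -2/3 + (-143/14)**2 = -2/3 + 20449/196 = 60955/588 ≈ 103.66)
(-18110 + a)*(48580 + k) = (-18110 + 60955/588)*(48580 + 29966) = -10587725/588*78546 = -138603907975/98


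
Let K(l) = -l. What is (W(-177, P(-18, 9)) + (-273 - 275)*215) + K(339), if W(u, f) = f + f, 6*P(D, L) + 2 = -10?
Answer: -118163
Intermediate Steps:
P(D, L) = -2 (P(D, L) = -1/3 + (1/6)*(-10) = -1/3 - 5/3 = -2)
W(u, f) = 2*f
(W(-177, P(-18, 9)) + (-273 - 275)*215) + K(339) = (2*(-2) + (-273 - 275)*215) - 1*339 = (-4 - 548*215) - 339 = (-4 - 117820) - 339 = -117824 - 339 = -118163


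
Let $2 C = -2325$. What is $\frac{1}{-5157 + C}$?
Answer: $- \frac{2}{12639} \approx -0.00015824$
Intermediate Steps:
$C = - \frac{2325}{2}$ ($C = \frac{1}{2} \left(-2325\right) = - \frac{2325}{2} \approx -1162.5$)
$\frac{1}{-5157 + C} = \frac{1}{-5157 - \frac{2325}{2}} = \frac{1}{- \frac{12639}{2}} = - \frac{2}{12639}$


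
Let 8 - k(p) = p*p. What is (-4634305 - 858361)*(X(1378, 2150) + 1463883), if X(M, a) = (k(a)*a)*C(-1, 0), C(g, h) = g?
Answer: -54596120604276878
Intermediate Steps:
k(p) = 8 - p² (k(p) = 8 - p*p = 8 - p²)
X(M, a) = -a*(8 - a²) (X(M, a) = ((8 - a²)*a)*(-1) = (a*(8 - a²))*(-1) = -a*(8 - a²))
(-4634305 - 858361)*(X(1378, 2150) + 1463883) = (-4634305 - 858361)*(2150*(-8 + 2150²) + 1463883) = -5492666*(2150*(-8 + 4622500) + 1463883) = -5492666*(2150*4622492 + 1463883) = -5492666*(9938357800 + 1463883) = -5492666*9939821683 = -54596120604276878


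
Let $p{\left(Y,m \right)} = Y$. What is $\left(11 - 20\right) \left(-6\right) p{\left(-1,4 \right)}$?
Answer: $-54$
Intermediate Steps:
$\left(11 - 20\right) \left(-6\right) p{\left(-1,4 \right)} = \left(11 - 20\right) \left(-6\right) \left(-1\right) = \left(-9\right) \left(-6\right) \left(-1\right) = 54 \left(-1\right) = -54$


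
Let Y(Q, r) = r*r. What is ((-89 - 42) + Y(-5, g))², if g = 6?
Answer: 9025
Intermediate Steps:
Y(Q, r) = r²
((-89 - 42) + Y(-5, g))² = ((-89 - 42) + 6²)² = (-131 + 36)² = (-95)² = 9025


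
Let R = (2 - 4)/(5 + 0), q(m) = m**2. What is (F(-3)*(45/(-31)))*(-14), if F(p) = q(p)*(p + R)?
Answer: -19278/31 ≈ -621.87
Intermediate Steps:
R = -2/5 ≈ -0.40000
F(p) = p**2*(-2/5 + p) (F(p) = p**2*(p - 2/5) = p**2*(-2/5 + p))
(F(-3)*(45/(-31)))*(-14) = (((-3)**2*(-2/5 - 3))*(45/(-31)))*(-14) = ((9*(-17/5))*(45*(-1/31)))*(-14) = -153/5*(-45/31)*(-14) = (1377/31)*(-14) = -19278/31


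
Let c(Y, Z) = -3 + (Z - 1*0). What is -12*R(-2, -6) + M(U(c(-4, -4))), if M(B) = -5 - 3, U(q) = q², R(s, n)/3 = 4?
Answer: -152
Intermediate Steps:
c(Y, Z) = -3 + Z (c(Y, Z) = -3 + (Z + 0) = -3 + Z)
R(s, n) = 12 (R(s, n) = 3*4 = 12)
M(B) = -8
-12*R(-2, -6) + M(U(c(-4, -4))) = -12*12 - 8 = -144 - 8 = -152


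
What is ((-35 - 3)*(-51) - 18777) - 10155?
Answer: -26994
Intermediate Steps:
((-35 - 3)*(-51) - 18777) - 10155 = (-38*(-51) - 18777) - 10155 = (1938 - 18777) - 10155 = -16839 - 10155 = -26994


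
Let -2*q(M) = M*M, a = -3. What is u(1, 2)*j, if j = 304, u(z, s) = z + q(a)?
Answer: -1064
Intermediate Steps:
q(M) = -M²/2 (q(M) = -M*M/2 = -M²/2)
u(z, s) = -9/2 + z (u(z, s) = z - ½*(-3)² = z - ½*9 = z - 9/2 = -9/2 + z)
u(1, 2)*j = (-9/2 + 1)*304 = -7/2*304 = -1064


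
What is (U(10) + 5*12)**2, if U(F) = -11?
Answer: 2401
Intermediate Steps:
(U(10) + 5*12)**2 = (-11 + 5*12)**2 = (-11 + 60)**2 = 49**2 = 2401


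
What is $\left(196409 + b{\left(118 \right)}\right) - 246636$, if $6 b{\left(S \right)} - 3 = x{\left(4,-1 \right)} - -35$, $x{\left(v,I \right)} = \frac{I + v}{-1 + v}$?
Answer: $- \frac{100441}{2} \approx -50221.0$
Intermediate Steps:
$x{\left(v,I \right)} = \frac{I + v}{-1 + v}$
$b{\left(S \right)} = \frac{13}{2}$ ($b{\left(S \right)} = \frac{1}{2} + \frac{\frac{-1 + 4}{-1 + 4} - -35}{6} = \frac{1}{2} + \frac{\frac{1}{3} \cdot 3 + 35}{6} = \frac{1}{2} + \frac{1 + 35}{6} = \frac{1}{2} + \frac{1}{6} \cdot 36 = \frac{1}{2} + 6 = \frac{13}{2}$)
$\left(196409 + b{\left(118 \right)}\right) - 246636 = \left(196409 + \frac{13}{2}\right) - 246636 = \frac{392831}{2} - 246636 = - \frac{100441}{2}$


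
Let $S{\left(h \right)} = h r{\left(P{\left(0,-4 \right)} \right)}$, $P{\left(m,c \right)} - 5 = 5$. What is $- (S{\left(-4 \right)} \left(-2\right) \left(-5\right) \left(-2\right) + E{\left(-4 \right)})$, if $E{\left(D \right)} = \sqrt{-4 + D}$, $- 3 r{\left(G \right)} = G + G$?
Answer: $\frac{1600}{3} - 2 i \sqrt{2} \approx 533.33 - 2.8284 i$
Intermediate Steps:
$P{\left(m,c \right)} = 10$ ($P{\left(m,c \right)} = 5 + 5 = 10$)
$r{\left(G \right)} = - \frac{2 G}{3}$ ($r{\left(G \right)} = - \frac{G + G}{3} = - \frac{2 G}{3}$)
$S{\left(h \right)} = - \frac{20 h}{3}$ ($S{\left(h \right)} = h \left(\left(- \frac{2}{3}\right) 10\right) = h \left(- \frac{20}{3}\right) = - \frac{20 h}{3}$)
$- (S{\left(-4 \right)} \left(-2\right) \left(-5\right) \left(-2\right) + E{\left(-4 \right)}) = - (\left(- \frac{20}{3}\right) \left(-4\right) \left(-2\right) \left(-5\right) \left(-2\right) + \sqrt{-4 - 4}) = - (\frac{80 \cdot 10 \left(-2\right)}{3} + \sqrt{-8}) = - (\frac{80}{3} \left(-20\right) + 2 i \sqrt{2}) = - (- \frac{1600}{3} + 2 i \sqrt{2}) = \frac{1600}{3} - 2 i \sqrt{2}$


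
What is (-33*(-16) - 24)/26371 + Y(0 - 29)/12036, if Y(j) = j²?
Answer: 28244155/317401356 ≈ 0.088986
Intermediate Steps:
(-33*(-16) - 24)/26371 + Y(0 - 29)/12036 = (-33*(-16) - 24)/26371 + (0 - 29)²/12036 = (528 - 24)*(1/26371) + (-29)²*(1/12036) = 504*(1/26371) + 841*(1/12036) = 504/26371 + 841/12036 = 28244155/317401356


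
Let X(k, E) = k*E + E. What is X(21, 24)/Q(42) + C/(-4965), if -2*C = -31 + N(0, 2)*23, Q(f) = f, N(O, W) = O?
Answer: 873623/69510 ≈ 12.568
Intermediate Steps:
X(k, E) = E + E*k (X(k, E) = E*k + E = E + E*k)
C = 31/2 (C = -(-31 + 0*23)/2 = -(-31 + 0)/2 = -½*(-31) = 31/2 ≈ 15.500)
X(21, 24)/Q(42) + C/(-4965) = (24*(1 + 21))/42 + (31/2)/(-4965) = (24*22)*(1/42) + (31/2)*(-1/4965) = 528*(1/42) - 31/9930 = 88/7 - 31/9930 = 873623/69510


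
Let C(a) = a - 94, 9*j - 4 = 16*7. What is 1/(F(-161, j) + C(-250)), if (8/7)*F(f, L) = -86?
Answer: -4/1677 ≈ -0.0023852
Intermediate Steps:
j = 116/9 (j = 4/9 + (16*7)/9 = 4/9 + (⅑)*112 = 4/9 + 112/9 = 116/9 ≈ 12.889)
C(a) = -94 + a
F(f, L) = -301/4 (F(f, L) = (7/8)*(-86) = -301/4)
1/(F(-161, j) + C(-250)) = 1/(-301/4 + (-94 - 250)) = 1/(-301/4 - 344) = 1/(-1677/4) = -4/1677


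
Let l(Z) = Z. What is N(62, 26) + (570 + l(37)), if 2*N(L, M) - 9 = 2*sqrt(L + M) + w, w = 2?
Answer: 1225/2 + 2*sqrt(22) ≈ 621.88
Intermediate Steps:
N(L, M) = 11/2 + sqrt(L + M) (N(L, M) = 9/2 + (2*sqrt(L + M) + 2)/2 = 9/2 + (2 + 2*sqrt(L + M))/2 = 9/2 + (1 + sqrt(L + M)) = 11/2 + sqrt(L + M))
N(62, 26) + (570 + l(37)) = (11/2 + sqrt(62 + 26)) + (570 + 37) = (11/2 + sqrt(88)) + 607 = (11/2 + 2*sqrt(22)) + 607 = 1225/2 + 2*sqrt(22)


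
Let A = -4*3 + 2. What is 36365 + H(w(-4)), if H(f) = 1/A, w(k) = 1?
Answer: 363649/10 ≈ 36365.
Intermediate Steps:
A = -10 (A = -12 + 2 = -10)
H(f) = -⅒ (H(f) = 1/(-10) = -⅒)
36365 + H(w(-4)) = 36365 - ⅒ = 363649/10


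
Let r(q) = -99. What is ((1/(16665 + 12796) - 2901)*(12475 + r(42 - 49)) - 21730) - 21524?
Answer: -62294469262/1733 ≈ -3.5946e+7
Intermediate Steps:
((1/(16665 + 12796) - 2901)*(12475 + r(42 - 49)) - 21730) - 21524 = ((1/(16665 + 12796) - 2901)*(12475 - 99) - 21730) - 21524 = ((1/29461 - 2901)*12376 - 21730) - 21524 = (-85466360/29461*12376 - 21730) - 21524 = (-62219510080/1733 - 21730) - 21524 = -62257168170/1733 - 21524 = -62294469262/1733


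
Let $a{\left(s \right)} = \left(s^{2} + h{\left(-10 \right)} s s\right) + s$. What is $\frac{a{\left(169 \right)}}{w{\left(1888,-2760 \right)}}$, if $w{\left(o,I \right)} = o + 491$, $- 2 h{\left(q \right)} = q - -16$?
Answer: $- \frac{4381}{183} \approx -23.94$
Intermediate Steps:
$h{\left(q \right)} = -8 - \frac{q}{2}$ ($h{\left(q \right)} = - \frac{q - -16}{2} = - \frac{q + 16}{2} = - \frac{16 + q}{2} = -8 - \frac{q}{2}$)
$w{\left(o,I \right)} = 491 + o$
$a{\left(s \right)} = s - 2 s^{2}$ ($a{\left(s \right)} = \left(s^{2} + \left(-8 - -5\right) s s\right) + s = \left(s^{2} + \left(-8 + 5\right) s s\right) + s = \left(s^{2} + - 3 s s\right) + s = \left(s^{2} - 3 s^{2}\right) + s = - 2 s^{2} + s = s - 2 s^{2}$)
$\frac{a{\left(169 \right)}}{w{\left(1888,-2760 \right)}} = \frac{169 \left(1 - 338\right)}{491 + 1888} = \frac{169 \left(1 - 338\right)}{2379} = 169 \left(-337\right) \frac{1}{2379} = \left(-56953\right) \frac{1}{2379} = - \frac{4381}{183}$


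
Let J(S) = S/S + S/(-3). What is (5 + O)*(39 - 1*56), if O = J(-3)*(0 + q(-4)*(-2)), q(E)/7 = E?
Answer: -1989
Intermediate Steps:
J(S) = 1 - S/3 (J(S) = 1 + S*(-⅓) = 1 - S/3)
q(E) = 7*E
O = 112 (O = (1 - ⅓*(-3))*(0 + (7*(-4))*(-2)) = (1 + 1)*(0 - 28*(-2)) = 2*(0 + 56) = 2*56 = 112)
(5 + O)*(39 - 1*56) = (5 + 112)*(39 - 1*56) = 117*(39 - 56) = 117*(-17) = -1989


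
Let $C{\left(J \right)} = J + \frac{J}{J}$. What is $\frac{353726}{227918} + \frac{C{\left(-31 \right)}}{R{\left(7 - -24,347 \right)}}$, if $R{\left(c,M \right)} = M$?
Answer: $\frac{57952691}{39543773} \approx 1.4655$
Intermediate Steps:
$C{\left(J \right)} = 1 + J$ ($C{\left(J \right)} = J + 1 = 1 + J$)
$\frac{353726}{227918} + \frac{C{\left(-31 \right)}}{R{\left(7 - -24,347 \right)}} = \frac{353726}{227918} + \frac{1 - 31}{347} = 353726 \cdot \frac{1}{227918} - \frac{30}{347} = \frac{176863}{113959} - \frac{30}{347} = \frac{57952691}{39543773}$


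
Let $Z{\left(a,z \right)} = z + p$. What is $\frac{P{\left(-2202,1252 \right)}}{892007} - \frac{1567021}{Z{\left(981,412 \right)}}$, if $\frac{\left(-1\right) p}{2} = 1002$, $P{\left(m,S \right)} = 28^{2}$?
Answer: $\frac{1397794949275}{1420075144} \approx 984.31$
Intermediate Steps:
$P{\left(m,S \right)} = 784$
$p = -2004$ ($p = \left(-2\right) 1002 = -2004$)
$Z{\left(a,z \right)} = -2004 + z$ ($Z{\left(a,z \right)} = z - 2004 = -2004 + z$)
$\frac{P{\left(-2202,1252 \right)}}{892007} - \frac{1567021}{Z{\left(981,412 \right)}} = \frac{784}{892007} - \frac{1567021}{-2004 + 412} = 784 \cdot \frac{1}{892007} - \frac{1567021}{-1592} = \frac{784}{892007} - - \frac{1567021}{1592} = \frac{784}{892007} + \frac{1567021}{1592} = \frac{1397794949275}{1420075144}$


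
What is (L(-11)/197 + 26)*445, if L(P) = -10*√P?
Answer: 11570 - 4450*I*√11/197 ≈ 11570.0 - 74.919*I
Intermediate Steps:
(L(-11)/197 + 26)*445 = (-10*I*√11/197 + 26)*445 = (26 - 10*I*√11/197)*445 = 11570 - 4450*I*√11/197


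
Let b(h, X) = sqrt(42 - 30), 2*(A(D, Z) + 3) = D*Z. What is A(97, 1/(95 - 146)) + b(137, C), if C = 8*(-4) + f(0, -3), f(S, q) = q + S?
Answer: -403/102 + 2*sqrt(3) ≈ -0.48688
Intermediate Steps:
f(S, q) = S + q
A(D, Z) = -3 + D*Z/2 (A(D, Z) = -3 + (D*Z)/2 = -3 + D*Z/2)
C = -35 (C = 8*(-4) + (0 - 3) = -32 - 3 = -35)
b(h, X) = 2*sqrt(3) (b(h, X) = sqrt(12) = 2*sqrt(3))
A(97, 1/(95 - 146)) + b(137, C) = (-3 + (1/2)*97/(95 - 146)) + 2*sqrt(3) = (-3 + (1/2)*97/(-51)) + 2*sqrt(3) = (-3 + (1/2)*97*(-1/51)) + 2*sqrt(3) = (-3 - 97/102) + 2*sqrt(3) = -403/102 + 2*sqrt(3)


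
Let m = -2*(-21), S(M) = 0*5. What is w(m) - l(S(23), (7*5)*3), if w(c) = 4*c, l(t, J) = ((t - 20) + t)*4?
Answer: 248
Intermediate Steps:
S(M) = 0
l(t, J) = -80 + 8*t (l(t, J) = ((-20 + t) + t)*4 = (-20 + 2*t)*4 = -80 + 8*t)
m = 42
w(m) - l(S(23), (7*5)*3) = 4*42 - (-80 + 8*0) = 168 - (-80 + 0) = 168 - 1*(-80) = 168 + 80 = 248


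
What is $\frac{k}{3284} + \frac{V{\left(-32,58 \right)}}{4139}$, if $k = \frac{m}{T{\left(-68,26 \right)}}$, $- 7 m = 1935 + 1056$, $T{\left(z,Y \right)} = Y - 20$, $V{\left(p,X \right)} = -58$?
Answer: $- \frac{6793191}{190294664} \approx -0.035698$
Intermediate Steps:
$T{\left(z,Y \right)} = -20 + Y$
$m = - \frac{2991}{7}$ ($m = - \frac{1935 + 1056}{7} = \left(- \frac{1}{7}\right) 2991 = - \frac{2991}{7} \approx -427.29$)
$k = - \frac{997}{14}$ ($k = - \frac{2991}{7 \left(-20 + 26\right)} = - \frac{2991}{7 \cdot 6} = \left(- \frac{2991}{7}\right) \frac{1}{6} = - \frac{997}{14} \approx -71.214$)
$\frac{k}{3284} + \frac{V{\left(-32,58 \right)}}{4139} = - \frac{997}{14 \cdot 3284} - \frac{58}{4139} = \left(- \frac{997}{14}\right) \frac{1}{3284} - \frac{58}{4139} = - \frac{997}{45976} - \frac{58}{4139} = - \frac{6793191}{190294664}$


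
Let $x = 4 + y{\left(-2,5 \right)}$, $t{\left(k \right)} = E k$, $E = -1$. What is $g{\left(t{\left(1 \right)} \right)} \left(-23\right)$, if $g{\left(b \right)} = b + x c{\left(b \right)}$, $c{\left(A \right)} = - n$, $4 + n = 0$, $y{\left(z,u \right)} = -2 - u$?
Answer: $299$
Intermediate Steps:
$t{\left(k \right)} = - k$
$n = -4$ ($n = -4 + 0 = -4$)
$c{\left(A \right)} = 4$ ($c{\left(A \right)} = \left(-1\right) \left(-4\right) = 4$)
$x = -3$ ($x = 4 - 7 = -3$)
$g{\left(b \right)} = -12 + b$ ($g{\left(b \right)} = b - 12 = -12 + b$)
$g{\left(t{\left(1 \right)} \right)} \left(-23\right) = \left(-12 - 1\right) \left(-23\right) = \left(-13\right) \left(-23\right) = 299$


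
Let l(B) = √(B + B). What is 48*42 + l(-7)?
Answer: 2016 + I*√14 ≈ 2016.0 + 3.7417*I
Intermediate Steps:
l(B) = √2*√B (l(B) = √(2*B) = √2*√B)
48*42 + l(-7) = 48*42 + √2*√(-7) = 2016 + √2*(I*√7) = 2016 + I*√14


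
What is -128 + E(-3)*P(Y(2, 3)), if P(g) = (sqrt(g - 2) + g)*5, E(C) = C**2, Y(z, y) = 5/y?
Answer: -53 + 15*I*sqrt(3) ≈ -53.0 + 25.981*I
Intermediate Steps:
P(g) = 5*g + 5*sqrt(-2 + g) (P(g) = (sqrt(-2 + g) + g)*5 = (g + sqrt(-2 + g))*5 = 5*g + 5*sqrt(-2 + g))
-128 + E(-3)*P(Y(2, 3)) = -128 + (-3)**2*(5*(5/3) + 5*sqrt(-2 + 5/3)) = -128 + 9*(5*(5*(1/3)) + 5*sqrt(-2 + 5*(1/3))) = -128 + 9*(5*(5/3) + 5*sqrt(-2 + 5/3)) = -128 + 9*(25/3 + 5*sqrt(-1/3)) = -128 + 9*(25/3 + 5*(I*sqrt(3)/3)) = -128 + 9*(25/3 + 5*I*sqrt(3)/3) = -128 + (75 + 15*I*sqrt(3)) = -53 + 15*I*sqrt(3)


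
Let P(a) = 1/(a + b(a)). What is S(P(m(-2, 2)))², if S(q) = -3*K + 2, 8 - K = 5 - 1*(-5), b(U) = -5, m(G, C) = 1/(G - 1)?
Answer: 64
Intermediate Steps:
m(G, C) = 1/(-1 + G)
K = -2 (K = 8 - (5 - 1*(-5)) = 8 - (5 + 5) = 8 - 1*10 = 8 - 10 = -2)
P(a) = 1/(-5 + a) (P(a) = 1/(a - 5) = 1/(-5 + a))
S(q) = 8 (S(q) = -3*(-2) + 2 = 6 + 2 = 8)
S(P(m(-2, 2)))² = 8² = 64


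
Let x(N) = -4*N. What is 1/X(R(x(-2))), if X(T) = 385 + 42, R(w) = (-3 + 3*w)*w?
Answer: 1/427 ≈ 0.0023419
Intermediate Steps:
R(w) = w*(-3 + 3*w)
X(T) = 427
1/X(R(x(-2))) = 1/427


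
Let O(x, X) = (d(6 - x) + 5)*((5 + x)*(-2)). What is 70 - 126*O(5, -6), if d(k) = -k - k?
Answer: 7630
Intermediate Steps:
d(k) = -2*k
O(x, X) = (-10 - 2*x)*(-7 + 2*x) (O(x, X) = (-2*(6 - x) + 5)*((5 + x)*(-2)) = ((-12 + 2*x) + 5)*(-10 - 2*x) = (-7 + 2*x)*(-10 - 2*x) = (-10 - 2*x)*(-7 + 2*x))
70 - 126*O(5, -6) = 70 - 126*(70 - 6*5 - 4*5²) = 70 - 126*(70 - 30 - 4*25) = 70 - 126*(70 - 30 - 100) = 70 - 126*(-60) = 70 + 7560 = 7630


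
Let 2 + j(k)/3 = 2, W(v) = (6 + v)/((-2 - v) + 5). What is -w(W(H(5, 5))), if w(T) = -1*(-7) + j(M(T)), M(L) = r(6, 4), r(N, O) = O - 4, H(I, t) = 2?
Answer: -7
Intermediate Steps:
W(v) = (6 + v)/(3 - v)
r(N, O) = -4 + O
M(L) = 0 (M(L) = -4 + 4 = 0)
j(k) = 0 (j(k) = -6 + 3*2 = -6 + 6 = 0)
w(T) = 7 (w(T) = -1*(-7) + 0 = 7 + 0 = 7)
-w(W(H(5, 5))) = -1*7 = -7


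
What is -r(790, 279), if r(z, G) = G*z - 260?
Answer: -220150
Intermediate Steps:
r(z, G) = -260 + G*z
-r(790, 279) = -(-260 + 279*790) = -(-260 + 220410) = -1*220150 = -220150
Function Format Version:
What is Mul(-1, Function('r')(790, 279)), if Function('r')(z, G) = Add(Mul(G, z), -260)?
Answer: -220150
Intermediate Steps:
Function('r')(z, G) = Add(-260, Mul(G, z))
Mul(-1, Function('r')(790, 279)) = Mul(-1, Add(-260, Mul(279, 790))) = Mul(-1, Add(-260, 220410)) = Mul(-1, 220150) = -220150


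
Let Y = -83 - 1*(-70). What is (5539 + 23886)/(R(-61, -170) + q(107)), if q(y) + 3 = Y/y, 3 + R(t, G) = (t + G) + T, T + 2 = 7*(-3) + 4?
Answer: -629695/5481 ≈ -114.89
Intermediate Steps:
T = -19 (T = -2 + (7*(-3) + 4) = -2 + (-21 + 4) = -2 - 17 = -19)
Y = -13 (Y = -83 + 70 = -13)
R(t, G) = -22 + G + t (R(t, G) = -3 + ((t + G) - 19) = -3 + ((G + t) - 19) = -3 + (-19 + G + t) = -22 + G + t)
q(y) = -3 - 13/y
(5539 + 23886)/(R(-61, -170) + q(107)) = (5539 + 23886)/((-22 - 170 - 61) + (-3 - 13/107)) = 29425/(-253 + (-3 - 13*1/107)) = 29425/(-253 + (-3 - 13/107)) = 29425/(-253 - 334/107) = 29425/(-27405/107) = 29425*(-107/27405) = -629695/5481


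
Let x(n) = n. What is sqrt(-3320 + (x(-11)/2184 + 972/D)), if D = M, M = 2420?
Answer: I*sqrt(11974485276390)/60060 ≈ 57.616*I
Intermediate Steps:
D = 2420
sqrt(-3320 + (x(-11)/2184 + 972/D)) = sqrt(-3320 + (-11/2184 + 972/2420)) = sqrt(-3320 + (-11*1/2184 + 972*(1/2420))) = sqrt(-3320 + (-11/2184 + 243/605)) = sqrt(-3320 + 524057/1321320) = sqrt(-4386258343/1321320) = I*sqrt(11974485276390)/60060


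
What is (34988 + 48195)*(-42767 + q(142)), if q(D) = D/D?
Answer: -3557404178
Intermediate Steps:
q(D) = 1
(34988 + 48195)*(-42767 + q(142)) = (34988 + 48195)*(-42767 + 1) = 83183*(-42766) = -3557404178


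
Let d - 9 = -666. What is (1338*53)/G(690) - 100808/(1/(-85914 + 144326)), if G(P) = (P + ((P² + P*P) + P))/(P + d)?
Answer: -935842918291253/158930 ≈ -5.8884e+9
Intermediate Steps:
d = -657 (d = 9 - 666 = -657)
G(P) = (2*P + 2*P²)/(-657 + P) (G(P) = (P + ((P² + P*P) + P))/(P - 657) = (P + ((P² + P²) + P))/(-657 + P) = (P + (2*P² + P))/(-657 + P) = (P + (P + 2*P²))/(-657 + P) = (2*P + 2*P²)/(-657 + P))
(1338*53)/G(690) - 100808/(1/(-85914 + 144326)) = (1338*53)/((2*690*(1 + 690)/(-657 + 690))) - 100808/(1/(-85914 + 144326)) = 70914/((2*690*691/33)) - 100808/(1/58412) = 70914/((2*690*(1/33)*691)) - 100808/1/58412 = 70914/(317860/11) - 100808*58412 = 70914*(11/317860) - 5888396896 = 390027/158930 - 5888396896 = -935842918291253/158930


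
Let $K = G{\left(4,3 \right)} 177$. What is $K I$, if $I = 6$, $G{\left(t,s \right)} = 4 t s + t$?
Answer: $55224$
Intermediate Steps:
$G{\left(t,s \right)} = t + 4 s t$ ($G{\left(t,s \right)} = 4 s t + t = t + 4 s t$)
$K = 9204$ ($K = 4 \left(1 + 4 \cdot 3\right) 177 = 4 \left(1 + 12\right) 177 = 4 \cdot 13 \cdot 177 = 52 \cdot 177 = 9204$)
$K I = 9204 \cdot 6 = 55224$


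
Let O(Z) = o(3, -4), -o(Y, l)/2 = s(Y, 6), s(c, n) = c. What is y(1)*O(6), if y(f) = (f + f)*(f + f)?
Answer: -24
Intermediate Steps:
o(Y, l) = -2*Y
y(f) = 4*f² (y(f) = (2*f)*(2*f) = 4*f²)
O(Z) = -6 (O(Z) = -2*3 = -6)
y(1)*O(6) = (4*1²)*(-6) = (4*1)*(-6) = 4*(-6) = -24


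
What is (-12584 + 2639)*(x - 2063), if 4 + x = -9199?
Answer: 112040370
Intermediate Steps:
x = -9203 (x = -4 - 9199 = -9203)
(-12584 + 2639)*(x - 2063) = (-12584 + 2639)*(-9203 - 2063) = -9945*(-11266) = 112040370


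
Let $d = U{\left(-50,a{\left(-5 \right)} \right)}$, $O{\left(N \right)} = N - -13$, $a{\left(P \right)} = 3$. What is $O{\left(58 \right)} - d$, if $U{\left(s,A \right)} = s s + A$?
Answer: $-2432$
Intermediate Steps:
$U{\left(s,A \right)} = A + s^{2}$ ($U{\left(s,A \right)} = s^{2} + A = A + s^{2}$)
$O{\left(N \right)} = 13 + N$ ($O{\left(N \right)} = N + 13 = 13 + N$)
$d = 2503$ ($d = 3 + \left(-50\right)^{2} = 3 + 2500 = 2503$)
$O{\left(58 \right)} - d = \left(13 + 58\right) - 2503 = 71 - 2503 = -2432$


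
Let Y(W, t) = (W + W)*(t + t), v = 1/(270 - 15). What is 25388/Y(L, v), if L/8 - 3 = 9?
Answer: 539495/32 ≈ 16859.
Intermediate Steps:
L = 96 (L = 24 + 8*9 = 24 + 72 = 96)
v = 1/255 ≈ 0.0039216
Y(W, t) = 4*W*t (Y(W, t) = (2*W)*(2*t) = 4*W*t)
25388/Y(L, v) = 25388/((4*96*(1/255))) = 25388/(128/85) = 25388*(85/128) = 539495/32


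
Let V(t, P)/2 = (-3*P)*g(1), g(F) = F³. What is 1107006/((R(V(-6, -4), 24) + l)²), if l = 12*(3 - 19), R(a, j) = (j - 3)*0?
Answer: 184501/6144 ≈ 30.029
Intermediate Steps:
V(t, P) = -6*P (V(t, P) = 2*(-3*P*1³) = 2*(-3*P*1) = 2*(-3*P) = -6*P)
R(a, j) = 0 (R(a, j) = (-3 + j)*0 = 0)
l = -192 (l = 12*(-16) = -192)
1107006/((R(V(-6, -4), 24) + l)²) = 1107006/((0 - 192)²) = 1107006/((-192)²) = 1107006/36864 = 1107006*(1/36864) = 184501/6144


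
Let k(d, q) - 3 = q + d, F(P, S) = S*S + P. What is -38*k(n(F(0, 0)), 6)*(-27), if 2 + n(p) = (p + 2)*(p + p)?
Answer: 7182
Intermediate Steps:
F(P, S) = P + S**2 (F(P, S) = S**2 + P = P + S**2)
n(p) = -2 + 2*p*(2 + p) (n(p) = -2 + (p + 2)*(p + p) = -2 + (2 + p)*(2*p) = -2 + 2*p*(2 + p))
k(d, q) = 3 + d + q (k(d, q) = 3 + (q + d) = 3 + (d + q) = 3 + d + q)
-38*k(n(F(0, 0)), 6)*(-27) = -38*(3 + (-2 + 2*(0 + 0**2)**2 + 4*(0 + 0**2)) + 6)*(-27) = -38*(3 + (-2 + 2*(0 + 0)**2 + 4*(0 + 0)) + 6)*(-27) = -38*(3 + (-2 + 2*0**2 + 4*0) + 6)*(-27) = -38*(3 + (-2 + 2*0 + 0) + 6)*(-27) = -38*(3 + (-2 + 0 + 0) + 6)*(-27) = -38*(3 - 2 + 6)*(-27) = -38*7*(-27) = -266*(-27) = 7182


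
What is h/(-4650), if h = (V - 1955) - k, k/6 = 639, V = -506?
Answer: 1259/930 ≈ 1.3538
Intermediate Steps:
k = 3834 (k = 6*639 = 3834)
h = -6295 (h = (-506 - 1955) - 1*3834 = -2461 - 3834 = -6295)
h/(-4650) = -6295/(-4650) = -6295*(-1/4650) = 1259/930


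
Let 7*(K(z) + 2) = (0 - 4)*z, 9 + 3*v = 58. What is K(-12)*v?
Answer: 238/3 ≈ 79.333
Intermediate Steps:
v = 49/3 (v = -3 + (⅓)*58 = -3 + 58/3 = 49/3 ≈ 16.333)
K(z) = -2 - 4*z/7 (K(z) = -2 + ((0 - 4)*z)/7 = -2 + (-4*z)/7 = -2 - 4*z/7)
K(-12)*v = (-2 - 4/7*(-12))*(49/3) = (-2 + 48/7)*(49/3) = (34/7)*(49/3) = 238/3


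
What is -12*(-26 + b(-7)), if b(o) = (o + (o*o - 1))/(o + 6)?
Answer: 804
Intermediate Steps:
b(o) = (-1 + o + o²)/(6 + o) (b(o) = (o + (o² - 1))/(6 + o) = (o + (-1 + o²))/(6 + o) = (-1 + o + o²)/(6 + o))
-12*(-26 + b(-7)) = -12*(-26 + (-1 - 7 + (-7)²)/(6 - 7)) = -12*(-26 + (-1 - 7 + 49)/(-1)) = -12*(-26 - 1*41) = -12*(-26 - 41) = -12*(-67) = 804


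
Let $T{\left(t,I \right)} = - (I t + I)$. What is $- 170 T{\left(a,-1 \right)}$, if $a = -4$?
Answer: $510$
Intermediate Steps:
$T{\left(t,I \right)} = - I - I t$ ($T{\left(t,I \right)} = - (I + I t) = - I - I t$)
$- 170 T{\left(a,-1 \right)} = - 170 \left(\left(-1\right) \left(-1\right) \left(1 - 4\right)\right) = - 170 \left(\left(-1\right) \left(-1\right) \left(-3\right)\right) = \left(-170\right) \left(-3\right) = 510$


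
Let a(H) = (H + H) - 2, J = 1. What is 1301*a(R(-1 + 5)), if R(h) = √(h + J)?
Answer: -2602 + 2602*√5 ≈ 3216.3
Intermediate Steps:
R(h) = √(1 + h) (R(h) = √(h + 1) = √(1 + h))
a(H) = -2 + 2*H (a(H) = 2*H - 2 = -2 + 2*H)
1301*a(R(-1 + 5)) = 1301*(-2 + 2*√(1 + (-1 + 5))) = 1301*(-2 + 2*√(1 + 4)) = 1301*(-2 + 2*√5) = -2602 + 2602*√5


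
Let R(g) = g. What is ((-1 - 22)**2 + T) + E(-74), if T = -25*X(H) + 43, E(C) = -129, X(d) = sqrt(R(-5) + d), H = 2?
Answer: 443 - 25*I*sqrt(3) ≈ 443.0 - 43.301*I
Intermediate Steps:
X(d) = sqrt(-5 + d)
T = 43 - 25*I*sqrt(3) (T = -25*sqrt(-5 + 2) + 43 = -25*I*sqrt(3) + 43 = 43 - 25*I*sqrt(3) ≈ 43.0 - 43.301*I)
((-1 - 22)**2 + T) + E(-74) = ((-1 - 22)**2 + (43 - 25*I*sqrt(3))) - 129 = ((-23)**2 + (43 - 25*I*sqrt(3))) - 129 = (529 + (43 - 25*I*sqrt(3))) - 129 = (572 - 25*I*sqrt(3)) - 129 = 443 - 25*I*sqrt(3)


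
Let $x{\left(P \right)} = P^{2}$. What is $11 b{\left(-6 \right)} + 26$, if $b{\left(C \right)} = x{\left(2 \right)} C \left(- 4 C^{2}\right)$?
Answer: $38042$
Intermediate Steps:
$b{\left(C \right)} = - 16 C^{3}$ ($b{\left(C \right)} = 2^{2} C \left(- 4 C^{2}\right) = 4 C \left(- 4 C^{2}\right) = - 16 C^{3}$)
$11 b{\left(-6 \right)} + 26 = 11 \left(- 16 \left(-6\right)^{3}\right) + 26 = 11 \left(\left(-16\right) \left(-216\right)\right) + 26 = 11 \cdot 3456 + 26 = 38016 + 26 = 38042$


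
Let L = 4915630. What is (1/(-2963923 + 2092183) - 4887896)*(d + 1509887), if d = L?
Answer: -9126321274377916399/290580 ≈ -3.1407e+13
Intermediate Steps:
d = 4915630
(1/(-2963923 + 2092183) - 4887896)*(d + 1509887) = (1/(-2963923 + 2092183) - 4887896)*(4915630 + 1509887) = (1/(-871740) - 4887896)*6425517 = (-1/871740 - 4887896)*6425517 = -4260974459041/871740*6425517 = -9126321274377916399/290580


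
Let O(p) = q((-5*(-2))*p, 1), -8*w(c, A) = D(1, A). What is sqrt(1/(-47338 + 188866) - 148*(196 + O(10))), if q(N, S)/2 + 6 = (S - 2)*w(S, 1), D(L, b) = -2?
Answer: I*sqrt(135994871660586)/70764 ≈ 164.8*I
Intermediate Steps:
w(c, A) = 1/4 (w(c, A) = -1/8*(-2) = 1/4)
q(N, S) = -13 + S/2 (q(N, S) = -12 + 2*((S - 2)*(1/4)) = -12 + 2*((-2 + S)*(1/4)) = -12 + 2*(-1/2 + S/4) = -12 + (-1 + S/2) = -13 + S/2)
O(p) = -25/2 (O(p) = -13 + (1/2)*1 = -13 + 1/2 = -25/2)
sqrt(1/(-47338 + 188866) - 148*(196 + O(10))) = sqrt(1/(-47338 + 188866) - 148*(196 - 25/2)) = sqrt(1/141528 - 148*367/2) = sqrt(1/141528 - 27158) = sqrt(-3843617423/141528) = I*sqrt(135994871660586)/70764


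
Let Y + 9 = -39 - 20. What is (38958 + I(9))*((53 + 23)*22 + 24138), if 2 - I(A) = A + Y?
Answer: 1007080390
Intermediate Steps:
Y = -68 (Y = -9 + (-39 - 20) = -9 - 59 = -68)
I(A) = 70 - A (I(A) = 2 - (A - 68) = 2 - (-68 + A) = 2 + (68 - A) = 70 - A)
(38958 + I(9))*((53 + 23)*22 + 24138) = (38958 + (70 - 1*9))*((53 + 23)*22 + 24138) = (38958 + (70 - 9))*(76*22 + 24138) = (38958 + 61)*(1672 + 24138) = 39019*25810 = 1007080390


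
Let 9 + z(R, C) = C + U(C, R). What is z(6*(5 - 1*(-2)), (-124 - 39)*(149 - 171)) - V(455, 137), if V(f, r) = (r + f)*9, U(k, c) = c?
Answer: -1709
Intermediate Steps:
V(f, r) = 9*f + 9*r (V(f, r) = (f + r)*9 = 9*f + 9*r)
z(R, C) = -9 + C + R (z(R, C) = -9 + (C + R) = -9 + C + R)
z(6*(5 - 1*(-2)), (-124 - 39)*(149 - 171)) - V(455, 137) = (-9 + (-124 - 39)*(149 - 171) + 6*(5 - 1*(-2))) - (9*455 + 9*137) = (-9 - 163*(-22) + 6*(5 + 2)) - (4095 + 1233) = (-9 + 3586 + 6*7) - 1*5328 = (-9 + 3586 + 42) - 5328 = 3619 - 5328 = -1709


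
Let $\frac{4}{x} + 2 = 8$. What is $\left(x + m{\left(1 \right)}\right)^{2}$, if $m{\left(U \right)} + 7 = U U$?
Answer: $\frac{256}{9} \approx 28.444$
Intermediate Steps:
$x = \frac{2}{3}$ ($x = \frac{4}{-2 + 8} = \frac{4}{6} = 4 \cdot \frac{1}{6} = \frac{2}{3} \approx 0.66667$)
$m{\left(U \right)} = -7 + U^{2}$ ($m{\left(U \right)} = -7 + U U = -7 + U^{2}$)
$\left(x + m{\left(1 \right)}\right)^{2} = \left(\frac{2}{3} - \left(7 - 1^{2}\right)\right)^{2} = \left(\frac{2}{3} + \left(-7 + 1\right)\right)^{2} = \left(\frac{2}{3} - 6\right)^{2} = \left(- \frac{16}{3}\right)^{2} = \frac{256}{9}$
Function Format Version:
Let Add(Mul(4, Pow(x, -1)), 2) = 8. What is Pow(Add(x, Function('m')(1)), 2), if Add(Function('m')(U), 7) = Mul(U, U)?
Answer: Rational(256, 9) ≈ 28.444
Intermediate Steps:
x = Rational(2, 3) (x = Mul(4, Pow(Add(-2, 8), -1)) = Mul(4, Pow(6, -1)) = Mul(4, Rational(1, 6)) = Rational(2, 3) ≈ 0.66667)
Function('m')(U) = Add(-7, Pow(U, 2)) (Function('m')(U) = Add(-7, Mul(U, U)) = Add(-7, Pow(U, 2)))
Pow(Add(x, Function('m')(1)), 2) = Pow(Add(Rational(2, 3), Add(-7, Pow(1, 2))), 2) = Pow(Add(Rational(2, 3), Add(-7, 1)), 2) = Pow(Add(Rational(2, 3), -6), 2) = Pow(Rational(-16, 3), 2) = Rational(256, 9)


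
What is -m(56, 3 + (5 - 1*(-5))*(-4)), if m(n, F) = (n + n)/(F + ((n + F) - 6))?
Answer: 14/3 ≈ 4.6667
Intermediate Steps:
m(n, F) = 2*n/(-6 + n + 2*F) (m(n, F) = (2*n)/(F + ((F + n) - 6)) = (2*n)/(F + (-6 + F + n)) = (2*n)/(-6 + n + 2*F) = 2*n/(-6 + n + 2*F))
-m(56, 3 + (5 - 1*(-5))*(-4)) = -2*56/(-6 + 56 + 2*(3 + (5 - 1*(-5))*(-4))) = -2*56/(-6 + 56 + 2*(3 + (5 + 5)*(-4))) = -2*56/(-6 + 56 + 2*(3 + 10*(-4))) = -2*56/(-6 + 56 + 2*(3 - 40)) = -2*56/(-6 + 56 + 2*(-37)) = -2*56/(-6 + 56 - 74) = -2*56/(-24) = -2*56*(-1)/24 = -1*(-14/3) = 14/3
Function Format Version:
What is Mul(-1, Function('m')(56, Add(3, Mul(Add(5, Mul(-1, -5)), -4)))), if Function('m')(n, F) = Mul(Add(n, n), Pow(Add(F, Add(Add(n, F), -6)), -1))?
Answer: Rational(14, 3) ≈ 4.6667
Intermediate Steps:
Function('m')(n, F) = Mul(2, n, Pow(Add(-6, n, Mul(2, F)), -1)) (Function('m')(n, F) = Mul(Mul(2, n), Pow(Add(F, Add(Add(F, n), -6)), -1)) = Mul(Mul(2, n), Pow(Add(F, Add(-6, F, n)), -1)) = Mul(Mul(2, n), Pow(Add(-6, n, Mul(2, F)), -1)) = Mul(2, n, Pow(Add(-6, n, Mul(2, F)), -1)))
Mul(-1, Function('m')(56, Add(3, Mul(Add(5, Mul(-1, -5)), -4)))) = Mul(-1, Mul(2, 56, Pow(Add(-6, 56, Mul(2, Add(3, Mul(Add(5, Mul(-1, -5)), -4)))), -1))) = Mul(-1, Mul(2, 56, Pow(Add(-6, 56, Mul(2, Add(3, Mul(Add(5, 5), -4)))), -1))) = Mul(-1, Mul(2, 56, Pow(Add(-6, 56, Mul(2, Add(3, Mul(10, -4)))), -1))) = Mul(-1, Mul(2, 56, Pow(Add(-6, 56, Mul(2, Add(3, -40))), -1))) = Mul(-1, Mul(2, 56, Pow(Add(-6, 56, Mul(2, -37)), -1))) = Mul(-1, Mul(2, 56, Pow(Add(-6, 56, -74), -1))) = Mul(-1, Mul(2, 56, Pow(-24, -1))) = Mul(-1, Mul(2, 56, Rational(-1, 24))) = Mul(-1, Rational(-14, 3)) = Rational(14, 3)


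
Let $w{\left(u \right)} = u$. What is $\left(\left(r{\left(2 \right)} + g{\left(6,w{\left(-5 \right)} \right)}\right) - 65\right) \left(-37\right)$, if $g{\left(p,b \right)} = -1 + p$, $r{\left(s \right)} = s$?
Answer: $2146$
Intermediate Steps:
$\left(\left(r{\left(2 \right)} + g{\left(6,w{\left(-5 \right)} \right)}\right) - 65\right) \left(-37\right) = \left(\left(2 + \left(-1 + 6\right)\right) - 65\right) \left(-37\right) = \left(\left(2 + 5\right) - 65\right) \left(-37\right) = \left(7 - 65\right) \left(-37\right) = \left(-58\right) \left(-37\right) = 2146$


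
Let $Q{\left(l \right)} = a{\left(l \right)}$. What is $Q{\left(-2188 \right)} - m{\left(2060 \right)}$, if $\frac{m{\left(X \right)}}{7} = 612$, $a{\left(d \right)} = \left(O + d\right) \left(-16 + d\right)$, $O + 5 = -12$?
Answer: $4855536$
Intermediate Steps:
$O = -17$ ($O = -5 - 12 = -17$)
$a{\left(d \right)} = \left(-17 + d\right) \left(-16 + d\right)$
$m{\left(X \right)} = 4284$ ($m{\left(X \right)} = 7 \cdot 612 = 4284$)
$Q{\left(l \right)} = 272 + l^{2} - 33 l$
$Q{\left(-2188 \right)} - m{\left(2060 \right)} = \left(272 + \left(-2188\right)^{2} - -72204\right) - 4284 = \left(272 + 4787344 + 72204\right) - 4284 = 4859820 - 4284 = 4855536$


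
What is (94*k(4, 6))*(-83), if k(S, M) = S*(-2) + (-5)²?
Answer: -132634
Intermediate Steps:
k(S, M) = 25 - 2*S (k(S, M) = -2*S + 25 = 25 - 2*S)
(94*k(4, 6))*(-83) = (94*(25 - 2*4))*(-83) = (94*(25 - 8))*(-83) = (94*17)*(-83) = 1598*(-83) = -132634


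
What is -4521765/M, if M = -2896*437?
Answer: 4521765/1265552 ≈ 3.5730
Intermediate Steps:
M = -1265552
-4521765/M = -4521765/(-1265552) = -4521765*(-1/1265552) = 4521765/1265552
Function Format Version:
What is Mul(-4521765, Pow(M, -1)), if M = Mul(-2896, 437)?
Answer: Rational(4521765, 1265552) ≈ 3.5730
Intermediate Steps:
M = -1265552
Mul(-4521765, Pow(M, -1)) = Mul(-4521765, Pow(-1265552, -1)) = Mul(-4521765, Rational(-1, 1265552)) = Rational(4521765, 1265552)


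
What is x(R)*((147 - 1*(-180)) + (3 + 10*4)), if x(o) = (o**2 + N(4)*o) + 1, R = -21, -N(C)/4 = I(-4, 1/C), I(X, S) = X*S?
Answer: 132460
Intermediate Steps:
I(X, S) = S*X
N(C) = 16/C (N(C) = -4*(-4)/C = -(-16)/C = 16/C)
x(o) = 1 + o**2 + 4*o (x(o) = (o**2 + (16/4)*o) + 1 = (o**2 + (16*(1/4))*o) + 1 = (o**2 + 4*o) + 1 = 1 + o**2 + 4*o)
x(R)*((147 - 1*(-180)) + (3 + 10*4)) = (1 + (-21)**2 + 4*(-21))*((147 - 1*(-180)) + (3 + 10*4)) = (1 + 441 - 84)*((147 + 180) + (3 + 40)) = 358*(327 + 43) = 358*370 = 132460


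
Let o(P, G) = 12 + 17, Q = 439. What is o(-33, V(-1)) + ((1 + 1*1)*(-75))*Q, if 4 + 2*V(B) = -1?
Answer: -65821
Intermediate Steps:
V(B) = -5/2 (V(B) = -2 + (½)*(-1) = -2 - ½ = -5/2)
o(P, G) = 29
o(-33, V(-1)) + ((1 + 1*1)*(-75))*Q = 29 + ((1 + 1*1)*(-75))*439 = 29 + ((1 + 1)*(-75))*439 = 29 + (2*(-75))*439 = 29 - 150*439 = 29 - 65850 = -65821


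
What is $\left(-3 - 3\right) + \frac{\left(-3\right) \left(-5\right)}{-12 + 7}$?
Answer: $-9$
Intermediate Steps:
$\left(-3 - 3\right) + \frac{\left(-3\right) \left(-5\right)}{-12 + 7} = \left(-3 - 3\right) + \frac{1}{-5} \cdot 15 = -6 - 3 = -9$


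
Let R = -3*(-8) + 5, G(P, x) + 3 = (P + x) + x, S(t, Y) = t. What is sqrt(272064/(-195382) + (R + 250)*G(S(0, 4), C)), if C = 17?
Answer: 23*sqrt(156008912433)/97691 ≈ 92.993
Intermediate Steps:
G(P, x) = -3 + P + 2*x (G(P, x) = -3 + ((P + x) + x) = -3 + (P + 2*x) = -3 + P + 2*x)
R = 29 (R = 24 + 5 = 29)
sqrt(272064/(-195382) + (R + 250)*G(S(0, 4), C)) = sqrt(272064/(-195382) + (29 + 250)*(-3 + 0 + 2*17)) = sqrt(272064*(-1/195382) + 279*(-3 + 0 + 34)) = sqrt(-136032/97691 + 279*31) = sqrt(-136032/97691 + 8649) = sqrt(844793427/97691) = 23*sqrt(156008912433)/97691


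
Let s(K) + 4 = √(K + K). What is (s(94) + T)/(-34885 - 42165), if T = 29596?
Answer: -14796/38525 - √47/38525 ≈ -0.38424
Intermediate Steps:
s(K) = -4 + √2*√K (s(K) = -4 + √(K + K) = -4 + √(2*K) = -4 + √2*√K)
(s(94) + T)/(-34885 - 42165) = ((-4 + √2*√94) + 29596)/(-34885 - 42165) = ((-4 + 2*√47) + 29596)/(-77050) = (29592 + 2*√47)*(-1/77050) = -14796/38525 - √47/38525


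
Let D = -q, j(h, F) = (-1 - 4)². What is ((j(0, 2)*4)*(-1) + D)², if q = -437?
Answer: 113569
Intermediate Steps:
j(h, F) = 25 (j(h, F) = (-5)² = 25)
D = 437 (D = -1*(-437) = 437)
((j(0, 2)*4)*(-1) + D)² = ((25*4)*(-1) + 437)² = (100*(-1) + 437)² = (-100 + 437)² = 337² = 113569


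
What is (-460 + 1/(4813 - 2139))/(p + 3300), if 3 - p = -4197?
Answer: -410013/6685000 ≈ -0.061333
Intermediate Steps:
p = 4200 (p = 3 - 1*(-4197) = 3 + 4197 = 4200)
(-460 + 1/(4813 - 2139))/(p + 3300) = (-460 + 1/(4813 - 2139))/(4200 + 3300) = (-460 + 1/2674)/7500 = (-460 + 1/2674)*(1/7500) = -1230039/2674*1/7500 = -410013/6685000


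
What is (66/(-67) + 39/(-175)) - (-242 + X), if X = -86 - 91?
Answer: 4898612/11725 ≈ 417.79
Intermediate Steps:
X = -177
(66/(-67) + 39/(-175)) - (-242 + X) = (66/(-67) + 39/(-175)) - (-242 - 177) = (66*(-1/67) + 39*(-1/175)) - 1*(-419) = (-66/67 - 39/175) + 419 = -14163/11725 + 419 = 4898612/11725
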